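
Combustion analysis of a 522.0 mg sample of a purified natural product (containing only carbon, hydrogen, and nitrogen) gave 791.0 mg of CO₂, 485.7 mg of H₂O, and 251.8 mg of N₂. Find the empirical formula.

mol C = 0.7910 g CO₂ ÷ 44.009 g/mol = 0.017974 mol
mol H = 2 × 0.4857 g H₂O ÷ 18.015 g/mol = 0.053922 mol
mol N = 2 × 0.2518 g N₂ ÷ 28.014 g/mol = 0.017977 mol
Divide by the smallest (0.017974 mol): C 1.000, H 3.000, N 1.000

CH3N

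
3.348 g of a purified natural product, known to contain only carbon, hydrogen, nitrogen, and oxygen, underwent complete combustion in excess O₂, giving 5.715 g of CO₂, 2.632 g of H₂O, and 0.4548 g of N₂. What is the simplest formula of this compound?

C4H9NO2

mol C = 5.715 g CO₂ ÷ 44.009 g/mol = 0.12986 mol
mol H = 2 × 2.632 g H₂O ÷ 18.015 g/mol = 0.29220 mol
mol N = 2 × 0.4548 g N₂ ÷ 28.014 g/mol = 0.032469 mol
mass O = 3.348 − (1.5597 + 0.29454 + 0.45480) = 1.0389 g → mol O = 1.0389 ÷ 15.999 = 0.064936 mol
Divide by the smallest (0.032469 mol): C 3.999, H 8.999, N 1.000, O 2.000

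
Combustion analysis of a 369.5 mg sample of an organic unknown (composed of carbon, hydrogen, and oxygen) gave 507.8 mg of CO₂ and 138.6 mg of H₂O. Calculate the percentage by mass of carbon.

37.51%

mol C = 0.5078 g CO₂ ÷ 44.009 g/mol = 0.011539 mol
mol H = 2 × 0.1386 g H₂O ÷ 18.015 g/mol = 0.015387 mol
mass O = 0.3695 − (0.13859 + 0.015510) = 0.21540 g → mol O = 0.21540 ÷ 15.999 = 0.013463 mol
mass % C = 0.13859 g ÷ 0.3695 g × 100%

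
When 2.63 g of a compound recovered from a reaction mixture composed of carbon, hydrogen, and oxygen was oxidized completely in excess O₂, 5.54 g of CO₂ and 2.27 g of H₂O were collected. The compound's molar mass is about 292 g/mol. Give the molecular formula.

mol C = 5.54 g CO₂ ÷ 44.009 g/mol = 0.1259 mol
mol H = 2 × 2.27 g H₂O ÷ 18.015 g/mol = 0.2520 mol
mass O = 2.63 − (1.512 + 0.2540) = 0.8640 g → mol O = 0.8640 ÷ 15.999 = 0.05400 mol
Divide by the smallest (0.05400 mol): C 2.331, H 4.667, O 1.000
Multiplying each by 3 gives whole numbers: C 6.99, H 14.00, O 3.00
Empirical formula: C7H14O3
Empirical-formula mass = 146.19 g/mol; 292 ÷ 146.19 ≈ 2, so the molecular formula is C14H28O6.

C14H28O6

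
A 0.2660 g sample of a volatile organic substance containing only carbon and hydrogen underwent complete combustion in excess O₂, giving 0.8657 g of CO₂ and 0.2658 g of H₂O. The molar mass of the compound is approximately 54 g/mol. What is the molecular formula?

mol C = 0.8657 g CO₂ ÷ 44.009 g/mol = 0.019671 mol
mol H = 2 × 0.2658 g H₂O ÷ 18.015 g/mol = 0.029509 mol
Divide by the smallest (0.019671 mol): C 1.000, H 1.500
Multiplying each by 2 gives whole numbers: C 2.00, H 3.00
Empirical formula: C2H3
Empirical-formula mass = 27.05 g/mol; 54 ÷ 27.05 ≈ 2, so the molecular formula is C4H6.

C4H6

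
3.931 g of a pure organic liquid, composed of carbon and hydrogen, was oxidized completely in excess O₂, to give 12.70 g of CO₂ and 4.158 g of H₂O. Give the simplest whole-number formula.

C5H8

mol C = 12.70 g CO₂ ÷ 44.009 g/mol = 0.28858 mol
mol H = 2 × 4.158 g H₂O ÷ 18.015 g/mol = 0.46162 mol
Divide by the smallest (0.28858 mol): C 1.000, H 1.600
Multiplying each by 5 gives whole numbers: C 5.00, H 8.00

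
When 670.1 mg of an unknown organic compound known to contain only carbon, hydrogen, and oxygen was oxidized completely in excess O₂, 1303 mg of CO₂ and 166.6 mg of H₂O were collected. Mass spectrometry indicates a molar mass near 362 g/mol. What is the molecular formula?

C16H10O10

mol C = 1.303 g CO₂ ÷ 44.009 g/mol = 0.029608 mol
mol H = 2 × 0.1666 g H₂O ÷ 18.015 g/mol = 0.018496 mol
mass O = 0.6701 − (0.35562 + 0.018644) = 0.29584 g → mol O = 0.29584 ÷ 15.999 = 0.018491 mol
Divide by the smallest (0.018491 mol): C 1.601, H 1.000, O 1.000
Multiplying each by 5 gives whole numbers: C 8.01, H 5.00, O 5.00
Empirical formula: C8H5O5
Empirical-formula mass = 181.12 g/mol; 362 ÷ 181.12 ≈ 2, so the molecular formula is C16H10O10.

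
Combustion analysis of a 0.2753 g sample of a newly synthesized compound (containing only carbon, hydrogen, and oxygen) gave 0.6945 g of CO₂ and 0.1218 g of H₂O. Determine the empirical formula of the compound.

mol C = 0.6945 g CO₂ ÷ 44.009 g/mol = 0.015781 mol
mol H = 2 × 0.1218 g H₂O ÷ 18.015 g/mol = 0.013522 mol
mass O = 0.2753 − (0.18954 + 0.013630) = 0.072126 g → mol O = 0.072126 ÷ 15.999 = 0.0045081 mol
Divide by the smallest (0.0045081 mol): C 3.501, H 2.999, O 1.000
Multiplying each by 2 gives whole numbers: C 7.00, H 6.00, O 2.00

C7H6O2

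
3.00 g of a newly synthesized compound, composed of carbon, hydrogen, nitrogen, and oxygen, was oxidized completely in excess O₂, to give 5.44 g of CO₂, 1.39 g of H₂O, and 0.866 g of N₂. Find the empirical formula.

mol C = 5.44 g CO₂ ÷ 44.009 g/mol = 0.1236 mol
mol H = 2 × 1.39 g H₂O ÷ 18.015 g/mol = 0.1543 mol
mol N = 2 × 0.866 g N₂ ÷ 28.014 g/mol = 0.06183 mol
mass O = 3.00 − (1.485 + 0.1556 + 0.8660) = 0.4938 g → mol O = 0.4938 ÷ 15.999 = 0.03086 mol
Divide by the smallest (0.03086 mol): C 4.005, H 5.000, N 2.003, O 1.000

C4H5N2O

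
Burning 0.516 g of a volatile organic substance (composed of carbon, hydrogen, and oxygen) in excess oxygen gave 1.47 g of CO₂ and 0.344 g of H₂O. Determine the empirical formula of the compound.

mol C = 1.47 g CO₂ ÷ 44.009 g/mol = 0.03340 mol
mol H = 2 × 0.344 g H₂O ÷ 18.015 g/mol = 0.03819 mol
mass O = 0.516 − (0.4012 + 0.03850) = 0.07631 g → mol O = 0.07631 ÷ 15.999 = 0.004770 mol
Divide by the smallest (0.004770 mol): C 7.003, H 8.007, O 1.000

C7H8O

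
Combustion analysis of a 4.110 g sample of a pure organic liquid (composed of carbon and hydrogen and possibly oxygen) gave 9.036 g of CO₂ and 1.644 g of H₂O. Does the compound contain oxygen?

yes

mol C = 9.036 g CO₂ ÷ 44.009 g/mol = 0.20532 mol
mol H = 2 × 1.644 g H₂O ÷ 18.015 g/mol = 0.18251 mol
C and H account for only 2.6501 g of the 4.110 g sample; the remaining 1.4599 g must be oxygen.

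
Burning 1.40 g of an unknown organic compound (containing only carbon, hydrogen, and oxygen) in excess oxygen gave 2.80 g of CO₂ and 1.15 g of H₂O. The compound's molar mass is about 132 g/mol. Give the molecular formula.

mol C = 2.80 g CO₂ ÷ 44.009 g/mol = 0.06362 mol
mol H = 2 × 1.15 g H₂O ÷ 18.015 g/mol = 0.1277 mol
mass O = 1.40 − (0.7642 + 0.1287) = 0.5071 g → mol O = 0.5071 ÷ 15.999 = 0.03170 mol
Divide by the smallest (0.03170 mol): C 2.007, H 4.028, O 1.000
Empirical formula: C2H4O
Empirical-formula mass = 44.05 g/mol; 132 ÷ 44.05 ≈ 3, so the molecular formula is C6H12O3.

C6H12O3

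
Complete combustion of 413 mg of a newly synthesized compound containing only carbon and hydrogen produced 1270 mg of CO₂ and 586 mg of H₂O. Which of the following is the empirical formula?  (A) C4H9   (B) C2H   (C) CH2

(A) C4H9

mol C = 1.27 g CO₂ ÷ 44.009 g/mol = 0.02886 mol
mol H = 2 × 0.586 g H₂O ÷ 18.015 g/mol = 0.06506 mol
Divide by the smallest (0.02886 mol): C 1.000, H 2.254
Multiplying each by 4 gives whole numbers: C 4.00, H 9.02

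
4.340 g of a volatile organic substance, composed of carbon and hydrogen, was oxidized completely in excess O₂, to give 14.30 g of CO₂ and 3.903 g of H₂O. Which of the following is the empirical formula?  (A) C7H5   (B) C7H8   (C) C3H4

(C) C3H4

mol C = 14.30 g CO₂ ÷ 44.009 g/mol = 0.32493 mol
mol H = 2 × 3.903 g H₂O ÷ 18.015 g/mol = 0.43331 mol
Divide by the smallest (0.32493 mol): C 1.000, H 1.334
Multiplying each by 3 gives whole numbers: C 3.00, H 4.00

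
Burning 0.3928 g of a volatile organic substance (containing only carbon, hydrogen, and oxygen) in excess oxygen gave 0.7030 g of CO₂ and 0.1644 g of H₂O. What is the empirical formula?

mol C = 0.7030 g CO₂ ÷ 44.009 g/mol = 0.015974 mol
mol H = 2 × 0.1644 g H₂O ÷ 18.015 g/mol = 0.018251 mol
mass O = 0.3928 − (0.19186 + 0.018397) = 0.18254 g → mol O = 0.18254 ÷ 15.999 = 0.011409 mol
Divide by the smallest (0.011409 mol): C 1.400, H 1.600, O 1.000
Multiplying each by 5 gives whole numbers: C 7.00, H 8.00, O 5.00

C7H8O5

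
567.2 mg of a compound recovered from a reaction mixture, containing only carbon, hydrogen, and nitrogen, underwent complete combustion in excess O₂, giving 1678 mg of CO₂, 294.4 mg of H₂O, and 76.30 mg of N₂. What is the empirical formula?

mol C = 1.678 g CO₂ ÷ 44.009 g/mol = 0.038129 mol
mol H = 2 × 0.2944 g H₂O ÷ 18.015 g/mol = 0.032684 mol
mol N = 2 × 0.07630 g N₂ ÷ 28.014 g/mol = 0.0054473 mol
Divide by the smallest (0.0054473 mol): C 7.000, H 6.000, N 1.000

C7H6N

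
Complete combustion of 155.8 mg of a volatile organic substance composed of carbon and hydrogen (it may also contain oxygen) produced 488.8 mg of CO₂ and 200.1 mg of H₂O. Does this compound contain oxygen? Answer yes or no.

no

mol C = 0.4888 g CO₂ ÷ 44.009 g/mol = 0.011107 mol
mol H = 2 × 0.2001 g H₂O ÷ 18.015 g/mol = 0.022215 mol
C and H together account for 0.15580 g — essentially the entire 0.1558 g sample — so the compound contains no oxygen.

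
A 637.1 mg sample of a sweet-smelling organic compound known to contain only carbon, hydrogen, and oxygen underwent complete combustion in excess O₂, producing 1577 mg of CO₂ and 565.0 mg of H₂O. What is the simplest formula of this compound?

mol C = 1.577 g CO₂ ÷ 44.009 g/mol = 0.035834 mol
mol H = 2 × 0.5650 g H₂O ÷ 18.015 g/mol = 0.062726 mol
mass O = 0.6371 − (0.43040 + 0.063227) = 0.14348 g → mol O = 0.14348 ÷ 15.999 = 0.0089678 mol
Divide by the smallest (0.0089678 mol): C 3.996, H 6.995, O 1.000

C4H7O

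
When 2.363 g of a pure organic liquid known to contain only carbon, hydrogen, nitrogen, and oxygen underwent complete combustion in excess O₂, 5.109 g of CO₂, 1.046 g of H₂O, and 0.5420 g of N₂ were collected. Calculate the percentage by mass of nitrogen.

22.94%

mol C = 5.109 g CO₂ ÷ 44.009 g/mol = 0.11609 mol
mol H = 2 × 1.046 g H₂O ÷ 18.015 g/mol = 0.11613 mol
mol N = 2 × 0.5420 g N₂ ÷ 28.014 g/mol = 0.038695 mol
mass O = 2.363 − (1.3944 + 0.11705 + 0.54200) = 0.30959 g → mol O = 0.30959 ÷ 15.999 = 0.019351 mol
mass % N = 0.54200 g ÷ 2.363 g × 100%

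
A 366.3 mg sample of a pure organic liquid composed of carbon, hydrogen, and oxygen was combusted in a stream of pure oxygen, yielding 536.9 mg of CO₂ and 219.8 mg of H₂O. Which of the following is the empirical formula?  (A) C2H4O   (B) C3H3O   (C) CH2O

mol C = 0.5369 g CO₂ ÷ 44.009 g/mol = 0.012200 mol
mol H = 2 × 0.2198 g H₂O ÷ 18.015 g/mol = 0.024402 mol
mass O = 0.3663 − (0.14653 + 0.024597) = 0.19517 g → mol O = 0.19517 ÷ 15.999 = 0.012199 mol
Divide by the smallest (0.012199 mol): C 1.000, H 2.000, O 1.000

(C) CH2O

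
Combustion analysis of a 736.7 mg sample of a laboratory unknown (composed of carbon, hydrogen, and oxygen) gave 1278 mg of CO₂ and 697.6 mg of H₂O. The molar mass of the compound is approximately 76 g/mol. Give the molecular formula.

mol C = 1.278 g CO₂ ÷ 44.009 g/mol = 0.029040 mol
mol H = 2 × 0.6976 g H₂O ÷ 18.015 g/mol = 0.077447 mol
mass O = 0.7367 − (0.34879 + 0.078066) = 0.30984 g → mol O = 0.30984 ÷ 15.999 = 0.019366 mol
Divide by the smallest (0.019366 mol): C 1.499, H 3.999, O 1.000
Multiplying each by 2 gives whole numbers: C 3.00, H 8.00, O 2.00
Empirical formula: C3H8O2
Empirical-formula mass = 76.09 g/mol; 76 ÷ 76.09 ≈ 1, so the molecular formula is C3H8O2.

C3H8O2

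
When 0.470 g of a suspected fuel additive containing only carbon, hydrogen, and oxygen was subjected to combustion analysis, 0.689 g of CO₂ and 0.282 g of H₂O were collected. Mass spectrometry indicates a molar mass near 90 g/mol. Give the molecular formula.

mol C = 0.689 g CO₂ ÷ 44.009 g/mol = 0.01566 mol
mol H = 2 × 0.282 g H₂O ÷ 18.015 g/mol = 0.03131 mol
mass O = 0.470 − (0.1880 + 0.03156) = 0.2504 g → mol O = 0.2504 ÷ 15.999 = 0.01565 mol
Divide by the smallest (0.01565 mol): C 1.000, H 2.000, O 1.000
Empirical formula: CH2O
Empirical-formula mass = 30.03 g/mol; 90 ÷ 30.03 ≈ 3, so the molecular formula is C3H6O3.

C3H6O3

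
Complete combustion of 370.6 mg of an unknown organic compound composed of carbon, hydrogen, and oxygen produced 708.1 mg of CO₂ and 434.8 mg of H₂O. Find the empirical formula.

mol C = 0.7081 g CO₂ ÷ 44.009 g/mol = 0.016090 mol
mol H = 2 × 0.4348 g H₂O ÷ 18.015 g/mol = 0.048271 mol
mass O = 0.3706 − (0.19326 + 0.048657) = 0.12869 g → mol O = 0.12869 ÷ 15.999 = 0.0080435 mol
Divide by the smallest (0.0080435 mol): C 2.000, H 6.001, O 1.000

C2H6O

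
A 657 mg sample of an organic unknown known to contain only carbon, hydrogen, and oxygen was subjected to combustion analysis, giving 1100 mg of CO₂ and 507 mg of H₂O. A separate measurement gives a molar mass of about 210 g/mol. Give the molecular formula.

mol C = 1.10 g CO₂ ÷ 44.009 g/mol = 0.02499 mol
mol H = 2 × 0.507 g H₂O ÷ 18.015 g/mol = 0.05629 mol
mass O = 0.657 − (0.3002 + 0.05674) = 0.3000 g → mol O = 0.3000 ÷ 15.999 = 0.01875 mol
Divide by the smallest (0.01875 mol): C 1.333, H 3.001, O 1.000
Multiplying each by 3 gives whole numbers: C 4.00, H 9.00, O 3.00
Empirical formula: C4H9O3
Empirical-formula mass = 105.11 g/mol; 210 ÷ 105.11 ≈ 2, so the molecular formula is C8H18O6.

C8H18O6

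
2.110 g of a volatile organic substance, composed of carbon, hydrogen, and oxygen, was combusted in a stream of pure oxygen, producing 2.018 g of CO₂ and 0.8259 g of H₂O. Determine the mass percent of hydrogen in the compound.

4.38%

mol C = 2.018 g CO₂ ÷ 44.009 g/mol = 0.045854 mol
mol H = 2 × 0.8259 g H₂O ÷ 18.015 g/mol = 0.091690 mol
mass O = 2.110 − (0.55076 + 0.092424) = 1.4668 g → mol O = 1.4668 ÷ 15.999 = 0.091682 mol
mass % H = 0.092424 g ÷ 2.110 g × 100%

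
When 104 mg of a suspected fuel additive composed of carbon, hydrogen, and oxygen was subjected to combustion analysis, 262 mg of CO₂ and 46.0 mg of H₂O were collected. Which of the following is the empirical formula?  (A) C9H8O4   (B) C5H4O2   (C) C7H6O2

(C) C7H6O2

mol C = 0.262 g CO₂ ÷ 44.009 g/mol = 0.005953 mol
mol H = 2 × 0.0460 g H₂O ÷ 18.015 g/mol = 0.005107 mol
mass O = 0.104 − (0.07151 + 0.005148) = 0.02735 g → mol O = 0.02735 ÷ 15.999 = 0.001709 mol
Divide by the smallest (0.001709 mol): C 3.483, H 2.988, O 1.000
Multiplying each by 2 gives whole numbers: C 6.97, H 5.98, O 2.00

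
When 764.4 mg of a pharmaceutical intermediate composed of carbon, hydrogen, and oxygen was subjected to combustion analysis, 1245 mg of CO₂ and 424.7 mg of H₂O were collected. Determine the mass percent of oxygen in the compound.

mol C = 1.245 g CO₂ ÷ 44.009 g/mol = 0.028290 mol
mol H = 2 × 0.4247 g H₂O ÷ 18.015 g/mol = 0.047150 mol
mass O = 0.7644 − (0.33979 + 0.047527) = 0.37709 g → mol O = 0.37709 ÷ 15.999 = 0.023569 mol
mass % O = 0.37709 g ÷ 0.7644 g × 100%

49.33%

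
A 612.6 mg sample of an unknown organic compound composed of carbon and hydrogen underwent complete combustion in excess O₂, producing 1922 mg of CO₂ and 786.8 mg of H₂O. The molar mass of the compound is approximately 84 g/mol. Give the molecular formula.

C6H12

mol C = 1.922 g CO₂ ÷ 44.009 g/mol = 0.043673 mol
mol H = 2 × 0.7868 g H₂O ÷ 18.015 g/mol = 0.087349 mol
Divide by the smallest (0.043673 mol): C 1.000, H 2.000
Empirical formula: CH2
Empirical-formula mass = 14.03 g/mol; 84 ÷ 14.03 ≈ 6, so the molecular formula is C6H12.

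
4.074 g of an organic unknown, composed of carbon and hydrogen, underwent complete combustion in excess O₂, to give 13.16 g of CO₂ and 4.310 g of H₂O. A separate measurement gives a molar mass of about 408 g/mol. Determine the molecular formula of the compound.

mol C = 13.16 g CO₂ ÷ 44.009 g/mol = 0.29903 mol
mol H = 2 × 4.310 g H₂O ÷ 18.015 g/mol = 0.47849 mol
Divide by the smallest (0.29903 mol): C 1.000, H 1.600
Multiplying each by 5 gives whole numbers: C 5.00, H 8.00
Empirical formula: C5H8
Empirical-formula mass = 68.12 g/mol; 408 ÷ 68.12 ≈ 6, so the molecular formula is C30H48.

C30H48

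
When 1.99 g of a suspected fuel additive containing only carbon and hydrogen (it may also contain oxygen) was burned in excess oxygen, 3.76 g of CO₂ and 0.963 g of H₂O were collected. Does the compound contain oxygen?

mol C = 3.76 g CO₂ ÷ 44.009 g/mol = 0.08544 mol
mol H = 2 × 0.963 g H₂O ÷ 18.015 g/mol = 0.1069 mol
C and H account for only 1.134 g of the 1.99 g sample; the remaining 0.8560 g must be oxygen.

yes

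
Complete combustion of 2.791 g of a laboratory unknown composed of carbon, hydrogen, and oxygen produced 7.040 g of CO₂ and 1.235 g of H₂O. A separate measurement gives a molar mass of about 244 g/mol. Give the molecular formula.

C14H12O4

mol C = 7.040 g CO₂ ÷ 44.009 g/mol = 0.15997 mol
mol H = 2 × 1.235 g H₂O ÷ 18.015 g/mol = 0.13711 mol
mass O = 2.791 − (1.9214 + 0.13820) = 0.73143 g → mol O = 0.73143 ÷ 15.999 = 0.045717 mol
Divide by the smallest (0.045717 mol): C 3.499, H 2.999, O 1.000
Multiplying each by 2 gives whole numbers: C 7.00, H 6.00, O 2.00
Empirical formula: C7H6O2
Empirical-formula mass = 122.12 g/mol; 244 ÷ 122.12 ≈ 2, so the molecular formula is C14H12O4.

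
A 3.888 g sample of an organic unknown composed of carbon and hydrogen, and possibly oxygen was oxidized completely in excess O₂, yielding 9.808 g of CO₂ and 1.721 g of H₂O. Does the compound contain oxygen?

mol C = 9.808 g CO₂ ÷ 44.009 g/mol = 0.22286 mol
mol H = 2 × 1.721 g H₂O ÷ 18.015 g/mol = 0.19106 mol
C and H account for only 2.8694 g of the 3.888 g sample; the remaining 1.0186 g must be oxygen.

yes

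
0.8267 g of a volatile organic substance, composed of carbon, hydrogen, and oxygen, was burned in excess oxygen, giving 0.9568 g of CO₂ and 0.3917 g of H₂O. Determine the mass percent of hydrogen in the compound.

mol C = 0.9568 g CO₂ ÷ 44.009 g/mol = 0.021741 mol
mol H = 2 × 0.3917 g H₂O ÷ 18.015 g/mol = 0.043486 mol
mass O = 0.8267 − (0.26113 + 0.043834) = 0.52173 g → mol O = 0.52173 ÷ 15.999 = 0.032610 mol
mass % H = 0.043834 g ÷ 0.8267 g × 100%

5.30%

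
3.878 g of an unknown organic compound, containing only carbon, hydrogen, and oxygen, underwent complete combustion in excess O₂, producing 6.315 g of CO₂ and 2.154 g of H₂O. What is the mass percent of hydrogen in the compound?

6.22%

mol C = 6.315 g CO₂ ÷ 44.009 g/mol = 0.14349 mol
mol H = 2 × 2.154 g H₂O ÷ 18.015 g/mol = 0.23913 mol
mass O = 3.878 − (1.7235 + 0.24105) = 1.9135 g → mol O = 1.9135 ÷ 15.999 = 0.11960 mol
mass % H = 0.24105 g ÷ 3.878 g × 100%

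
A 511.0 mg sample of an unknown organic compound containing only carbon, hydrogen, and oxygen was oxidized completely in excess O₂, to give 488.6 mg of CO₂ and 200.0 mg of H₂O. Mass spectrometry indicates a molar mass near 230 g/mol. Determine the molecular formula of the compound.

mol C = 0.4886 g CO₂ ÷ 44.009 g/mol = 0.011102 mol
mol H = 2 × 0.2000 g H₂O ÷ 18.015 g/mol = 0.022204 mol
mass O = 0.5110 − (0.13335 + 0.022381) = 0.35527 g → mol O = 0.35527 ÷ 15.999 = 0.022206 mol
Divide by the smallest (0.011102 mol): C 1.000, H 2.000, O 2.000
Empirical formula: CH2O2
Empirical-formula mass = 46.02 g/mol; 230 ÷ 46.02 ≈ 5, so the molecular formula is C5H10O10.

C5H10O10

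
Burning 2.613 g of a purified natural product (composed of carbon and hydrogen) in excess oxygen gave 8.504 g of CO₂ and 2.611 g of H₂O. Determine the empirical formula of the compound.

C2H3

mol C = 8.504 g CO₂ ÷ 44.009 g/mol = 0.19323 mol
mol H = 2 × 2.611 g H₂O ÷ 18.015 g/mol = 0.28987 mol
Divide by the smallest (0.19323 mol): C 1.000, H 1.500
Multiplying each by 2 gives whole numbers: C 2.00, H 3.00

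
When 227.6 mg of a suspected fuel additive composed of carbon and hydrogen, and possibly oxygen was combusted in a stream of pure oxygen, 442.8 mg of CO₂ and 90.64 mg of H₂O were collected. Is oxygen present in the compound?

yes

mol C = 0.4428 g CO₂ ÷ 44.009 g/mol = 0.010062 mol
mol H = 2 × 0.09064 g H₂O ÷ 18.015 g/mol = 0.010063 mol
C and H account for only 0.13099 g of the 0.2276 g sample; the remaining 0.096607 g must be oxygen.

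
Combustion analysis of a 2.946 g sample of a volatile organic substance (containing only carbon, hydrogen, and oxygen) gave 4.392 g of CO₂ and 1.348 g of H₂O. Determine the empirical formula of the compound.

C2H3O2

mol C = 4.392 g CO₂ ÷ 44.009 g/mol = 0.099798 mol
mol H = 2 × 1.348 g H₂O ÷ 18.015 g/mol = 0.14965 mol
mass O = 2.946 − (1.1987 + 0.15085) = 1.5965 g → mol O = 1.5965 ÷ 15.999 = 0.099786 mol
Divide by the smallest (0.099786 mol): C 1.000, H 1.500, O 1.000
Multiplying each by 2 gives whole numbers: C 2.00, H 3.00, O 2.00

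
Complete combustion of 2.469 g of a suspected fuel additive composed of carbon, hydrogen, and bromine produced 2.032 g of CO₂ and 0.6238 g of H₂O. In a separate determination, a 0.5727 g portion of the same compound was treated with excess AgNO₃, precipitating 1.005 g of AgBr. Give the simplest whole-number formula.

C2H3Br

mol C = 2.032 g CO₂ ÷ 44.009 g/mol = 0.046172 mol
mol H = 2 × 0.6238 g H₂O ÷ 18.015 g/mol = 0.069253 mol
From the AgBr data: mol Br per gram of compound = (1.005 ÷ 187.772) ÷ 0.5727 = 0.0093456 mol/g, so in the 2.469 g combustion sample mol Br = 0.023074 mol
Divide by the smallest (0.023074 mol): C 2.001, H 3.001, Br 1.000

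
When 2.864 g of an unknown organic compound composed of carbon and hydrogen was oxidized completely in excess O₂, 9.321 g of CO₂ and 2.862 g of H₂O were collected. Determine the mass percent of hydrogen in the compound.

mol C = 9.321 g CO₂ ÷ 44.009 g/mol = 0.21180 mol
mol H = 2 × 2.862 g H₂O ÷ 18.015 g/mol = 0.31774 mol
mass % H = 0.32028 g ÷ 2.864 g × 100%

11.18%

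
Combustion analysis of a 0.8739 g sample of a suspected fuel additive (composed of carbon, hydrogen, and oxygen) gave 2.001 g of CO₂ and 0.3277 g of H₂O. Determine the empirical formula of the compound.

C5H4O2

mol C = 2.001 g CO₂ ÷ 44.009 g/mol = 0.045468 mol
mol H = 2 × 0.3277 g H₂O ÷ 18.015 g/mol = 0.036381 mol
mass O = 0.8739 − (0.54612 + 0.036672) = 0.29111 g → mol O = 0.29111 ÷ 15.999 = 0.018196 mol
Divide by the smallest (0.018196 mol): C 2.499, H 1.999, O 1.000
Multiplying each by 2 gives whole numbers: C 5.00, H 4.00, O 2.00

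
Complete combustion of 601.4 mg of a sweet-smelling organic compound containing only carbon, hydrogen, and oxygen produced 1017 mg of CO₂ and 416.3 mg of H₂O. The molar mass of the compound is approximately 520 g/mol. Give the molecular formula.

C20H40O15

mol C = 1.017 g CO₂ ÷ 44.009 g/mol = 0.023109 mol
mol H = 2 × 0.4163 g H₂O ÷ 18.015 g/mol = 0.046217 mol
mass O = 0.6014 − (0.27756 + 0.046587) = 0.27725 g → mol O = 0.27725 ÷ 15.999 = 0.017329 mol
Divide by the smallest (0.017329 mol): C 1.334, H 2.667, O 1.000
Multiplying each by 3 gives whole numbers: C 4.00, H 8.00, O 3.00
Empirical formula: C4H8O3
Empirical-formula mass = 104.10 g/mol; 520 ÷ 104.10 ≈ 5, so the molecular formula is C20H40O15.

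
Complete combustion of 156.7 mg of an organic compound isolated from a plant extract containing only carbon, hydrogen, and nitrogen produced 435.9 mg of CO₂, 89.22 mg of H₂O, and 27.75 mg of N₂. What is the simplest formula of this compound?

mol C = 0.4359 g CO₂ ÷ 44.009 g/mol = 0.0099048 mol
mol H = 2 × 0.08922 g H₂O ÷ 18.015 g/mol = 0.0099051 mol
mol N = 2 × 0.02775 g N₂ ÷ 28.014 g/mol = 0.0019812 mol
Divide by the smallest (0.0019812 mol): C 5.000, H 5.000, N 1.000

C5H5N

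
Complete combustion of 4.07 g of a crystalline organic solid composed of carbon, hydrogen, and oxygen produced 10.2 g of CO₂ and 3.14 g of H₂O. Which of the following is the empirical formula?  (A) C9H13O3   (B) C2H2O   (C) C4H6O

mol C = 10.2 g CO₂ ÷ 44.009 g/mol = 0.2318 mol
mol H = 2 × 3.14 g H₂O ÷ 18.015 g/mol = 0.3486 mol
mass O = 4.07 − (2.784 + 0.3514) = 0.9348 g → mol O = 0.9348 ÷ 15.999 = 0.05843 mol
Divide by the smallest (0.05843 mol): C 3.967, H 5.966, O 1.000

(C) C4H6O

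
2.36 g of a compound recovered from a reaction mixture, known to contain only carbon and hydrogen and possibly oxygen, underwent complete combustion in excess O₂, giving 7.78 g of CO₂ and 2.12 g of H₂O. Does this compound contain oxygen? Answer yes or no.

no

mol C = 7.78 g CO₂ ÷ 44.009 g/mol = 0.1768 mol
mol H = 2 × 2.12 g H₂O ÷ 18.015 g/mol = 0.2354 mol
C and H together account for 2.361 g — essentially the entire 2.36 g sample — so the compound contains no oxygen.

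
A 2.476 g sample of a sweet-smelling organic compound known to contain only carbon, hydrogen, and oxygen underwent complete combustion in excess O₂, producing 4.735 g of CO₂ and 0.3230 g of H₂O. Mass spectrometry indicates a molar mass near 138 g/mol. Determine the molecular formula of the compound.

mol C = 4.735 g CO₂ ÷ 44.009 g/mol = 0.10759 mol
mol H = 2 × 0.3230 g H₂O ÷ 18.015 g/mol = 0.035859 mol
mass O = 2.476 − (1.2923 + 0.036146) = 1.1476 g → mol O = 1.1476 ÷ 15.999 = 0.071728 mol
Divide by the smallest (0.035859 mol): C 3.000, H 1.000, O 2.000
Empirical formula: C3HO2
Empirical-formula mass = 69.04 g/mol; 138 ÷ 69.04 ≈ 2, so the molecular formula is C6H2O4.

C6H2O4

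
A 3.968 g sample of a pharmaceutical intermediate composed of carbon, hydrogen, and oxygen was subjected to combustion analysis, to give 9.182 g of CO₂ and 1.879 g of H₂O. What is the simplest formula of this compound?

C8H8O3

mol C = 9.182 g CO₂ ÷ 44.009 g/mol = 0.20864 mol
mol H = 2 × 1.879 g H₂O ÷ 18.015 g/mol = 0.20860 mol
mass O = 3.968 − (2.5060 + 0.21027) = 1.2518 g → mol O = 1.2518 ÷ 15.999 = 0.078240 mol
Divide by the smallest (0.078240 mol): C 2.667, H 2.666, O 1.000
Multiplying each by 3 gives whole numbers: C 8.00, H 8.00, O 3.00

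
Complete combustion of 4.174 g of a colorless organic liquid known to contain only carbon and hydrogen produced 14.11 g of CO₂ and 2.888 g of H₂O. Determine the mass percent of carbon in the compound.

92.26%

mol C = 14.11 g CO₂ ÷ 44.009 g/mol = 0.32062 mol
mol H = 2 × 2.888 g H₂O ÷ 18.015 g/mol = 0.32062 mol
mass % C = 3.8509 g ÷ 4.174 g × 100%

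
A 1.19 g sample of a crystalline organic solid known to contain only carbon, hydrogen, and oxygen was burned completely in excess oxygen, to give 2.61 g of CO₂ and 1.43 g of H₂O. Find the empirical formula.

mol C = 2.61 g CO₂ ÷ 44.009 g/mol = 0.05931 mol
mol H = 2 × 1.43 g H₂O ÷ 18.015 g/mol = 0.1588 mol
mass O = 1.19 − (0.7123 + 0.1600) = 0.3176 g → mol O = 0.3176 ÷ 15.999 = 0.01985 mol
Divide by the smallest (0.01985 mol): C 2.987, H 7.996, O 1.000

C3H8O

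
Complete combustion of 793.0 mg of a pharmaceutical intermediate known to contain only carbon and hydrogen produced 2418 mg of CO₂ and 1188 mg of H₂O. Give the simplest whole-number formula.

C5H12

mol C = 2.418 g CO₂ ÷ 44.009 g/mol = 0.054943 mol
mol H = 2 × 1.188 g H₂O ÷ 18.015 g/mol = 0.13189 mol
Divide by the smallest (0.054943 mol): C 1.000, H 2.400
Multiplying each by 5 gives whole numbers: C 5.00, H 12.00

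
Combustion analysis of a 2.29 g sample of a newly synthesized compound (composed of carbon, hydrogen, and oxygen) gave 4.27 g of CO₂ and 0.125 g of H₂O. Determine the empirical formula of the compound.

C7HO5

mol C = 4.27 g CO₂ ÷ 44.009 g/mol = 0.09703 mol
mol H = 2 × 0.125 g H₂O ÷ 18.015 g/mol = 0.01388 mol
mass O = 2.29 − (1.165 + 0.01399) = 1.111 g → mol O = 1.111 ÷ 15.999 = 0.06942 mol
Divide by the smallest (0.01388 mol): C 6.992, H 1.000, O 5.002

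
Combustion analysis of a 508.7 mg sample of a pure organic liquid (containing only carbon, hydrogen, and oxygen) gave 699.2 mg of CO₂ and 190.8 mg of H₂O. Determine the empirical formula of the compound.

mol C = 0.6992 g CO₂ ÷ 44.009 g/mol = 0.015888 mol
mol H = 2 × 0.1908 g H₂O ÷ 18.015 g/mol = 0.021182 mol
mass O = 0.5087 − (0.19083 + 0.021352) = 0.29652 g → mol O = 0.29652 ÷ 15.999 = 0.018534 mol
Divide by the smallest (0.015888 mol): C 1.000, H 1.333, O 1.167
Multiplying each by 6 gives whole numbers: C 6.00, H 8.00, O 7.00

C6H8O7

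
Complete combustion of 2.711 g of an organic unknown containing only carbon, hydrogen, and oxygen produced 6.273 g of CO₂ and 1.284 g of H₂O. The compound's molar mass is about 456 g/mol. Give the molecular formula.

C24H24O9

mol C = 6.273 g CO₂ ÷ 44.009 g/mol = 0.14254 mol
mol H = 2 × 1.284 g H₂O ÷ 18.015 g/mol = 0.14255 mol
mass O = 2.711 − (1.7120 + 0.14369) = 0.85528 g → mol O = 0.85528 ÷ 15.999 = 0.053458 mol
Divide by the smallest (0.053458 mol): C 2.666, H 2.667, O 1.000
Multiplying each by 3 gives whole numbers: C 8.00, H 8.00, O 3.00
Empirical formula: C8H8O3
Empirical-formula mass = 152.15 g/mol; 456 ÷ 152.15 ≈ 3, so the molecular formula is C24H24O9.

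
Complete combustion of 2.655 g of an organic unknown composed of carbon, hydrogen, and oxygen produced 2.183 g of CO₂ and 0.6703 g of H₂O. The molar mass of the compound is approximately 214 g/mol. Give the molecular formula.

C4H6O10

mol C = 2.183 g CO₂ ÷ 44.009 g/mol = 0.049603 mol
mol H = 2 × 0.6703 g H₂O ÷ 18.015 g/mol = 0.074416 mol
mass O = 2.655 − (0.59579 + 0.075011) = 1.9842 g → mol O = 1.9842 ÷ 15.999 = 0.12402 mol
Divide by the smallest (0.049603 mol): C 1.000, H 1.500, O 2.500
Multiplying each by 2 gives whole numbers: C 2.00, H 3.00, O 5.00
Empirical formula: C2H3O5
Empirical-formula mass = 107.04 g/mol; 214 ÷ 107.04 ≈ 2, so the molecular formula is C4H6O10.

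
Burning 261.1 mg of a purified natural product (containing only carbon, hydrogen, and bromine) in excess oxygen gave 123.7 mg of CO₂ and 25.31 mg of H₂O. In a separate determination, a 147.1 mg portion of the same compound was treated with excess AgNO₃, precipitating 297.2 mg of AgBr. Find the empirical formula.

mol C = 0.1237 g CO₂ ÷ 44.009 g/mol = 0.0028108 mol
mol H = 2 × 0.02531 g H₂O ÷ 18.015 g/mol = 0.0028099 mol
From the AgBr data: mol Br per gram of compound = (0.2972 ÷ 187.772) ÷ 0.1471 = 0.010760 mol/g, so in the 0.2611 g combustion sample mol Br = 0.0028094 mol
Divide by the smallest (0.0028094 mol): C 1.000, H 1.000, Br 1.000

CHBr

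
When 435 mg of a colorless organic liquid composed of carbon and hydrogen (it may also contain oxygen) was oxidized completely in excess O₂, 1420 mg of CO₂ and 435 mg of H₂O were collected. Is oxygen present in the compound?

mol C = 1.42 g CO₂ ÷ 44.009 g/mol = 0.03227 mol
mol H = 2 × 0.435 g H₂O ÷ 18.015 g/mol = 0.04829 mol
C and H together account for 0.4362 g — essentially the entire 0.435 g sample — so the compound contains no oxygen.

no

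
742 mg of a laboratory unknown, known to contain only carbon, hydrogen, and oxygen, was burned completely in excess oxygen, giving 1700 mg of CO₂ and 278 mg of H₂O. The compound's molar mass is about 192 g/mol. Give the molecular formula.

C10H8O4

mol C = 1.70 g CO₂ ÷ 44.009 g/mol = 0.03863 mol
mol H = 2 × 0.278 g H₂O ÷ 18.015 g/mol = 0.03086 mol
mass O = 0.742 − (0.4640 + 0.03111) = 0.2469 g → mol O = 0.2469 ÷ 15.999 = 0.01543 mol
Divide by the smallest (0.01543 mol): C 2.503, H 2.000, O 1.000
Multiplying each by 2 gives whole numbers: C 5.01, H 4.00, O 2.00
Empirical formula: C5H4O2
Empirical-formula mass = 96.08 g/mol; 192 ÷ 96.08 ≈ 2, so the molecular formula is C10H8O4.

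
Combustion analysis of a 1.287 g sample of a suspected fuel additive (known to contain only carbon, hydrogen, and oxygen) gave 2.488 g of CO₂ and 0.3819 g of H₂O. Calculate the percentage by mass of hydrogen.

3.32%

mol C = 2.488 g CO₂ ÷ 44.009 g/mol = 0.056534 mol
mol H = 2 × 0.3819 g H₂O ÷ 18.015 g/mol = 0.042398 mol
mass O = 1.287 − (0.67903 + 0.042737) = 0.56523 g → mol O = 0.56523 ÷ 15.999 = 0.035329 mol
mass % H = 0.042737 g ÷ 1.287 g × 100%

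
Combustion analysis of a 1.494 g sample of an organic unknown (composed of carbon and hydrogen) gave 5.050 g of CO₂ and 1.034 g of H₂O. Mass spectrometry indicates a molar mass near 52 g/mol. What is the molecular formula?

C4H4

mol C = 5.050 g CO₂ ÷ 44.009 g/mol = 0.11475 mol
mol H = 2 × 1.034 g H₂O ÷ 18.015 g/mol = 0.11479 mol
Divide by the smallest (0.11475 mol): C 1.000, H 1.000
Empirical formula: CH
Empirical-formula mass = 13.02 g/mol; 52 ÷ 13.02 ≈ 4, so the molecular formula is C4H4.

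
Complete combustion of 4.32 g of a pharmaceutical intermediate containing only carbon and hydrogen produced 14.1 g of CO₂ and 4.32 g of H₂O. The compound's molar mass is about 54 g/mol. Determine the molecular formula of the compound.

mol C = 14.1 g CO₂ ÷ 44.009 g/mol = 0.3204 mol
mol H = 2 × 4.32 g H₂O ÷ 18.015 g/mol = 0.4796 mol
Divide by the smallest (0.3204 mol): C 1.000, H 1.497
Multiplying each by 2 gives whole numbers: C 2.00, H 2.99
Empirical formula: C2H3
Empirical-formula mass = 27.05 g/mol; 54 ÷ 27.05 ≈ 2, so the molecular formula is C4H6.

C4H6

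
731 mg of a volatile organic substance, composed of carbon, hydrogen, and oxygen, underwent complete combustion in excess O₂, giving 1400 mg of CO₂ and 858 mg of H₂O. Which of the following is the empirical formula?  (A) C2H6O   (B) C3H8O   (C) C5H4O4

(A) C2H6O

mol C = 1.40 g CO₂ ÷ 44.009 g/mol = 0.03181 mol
mol H = 2 × 0.858 g H₂O ÷ 18.015 g/mol = 0.09525 mol
mass O = 0.731 − (0.3821 + 0.09602) = 0.2529 g → mol O = 0.2529 ÷ 15.999 = 0.01581 mol
Divide by the smallest (0.01581 mol): C 2.013, H 6.026, O 1.000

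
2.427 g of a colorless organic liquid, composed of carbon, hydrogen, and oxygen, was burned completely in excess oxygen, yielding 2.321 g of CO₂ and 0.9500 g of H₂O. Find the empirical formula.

mol C = 2.321 g CO₂ ÷ 44.009 g/mol = 0.052739 mol
mol H = 2 × 0.9500 g H₂O ÷ 18.015 g/mol = 0.10547 mol
mass O = 2.427 − (0.63345 + 0.10631) = 1.6872 g → mol O = 1.6872 ÷ 15.999 = 0.10546 mol
Divide by the smallest (0.052739 mol): C 1.000, H 2.000, O 2.000

CH2O2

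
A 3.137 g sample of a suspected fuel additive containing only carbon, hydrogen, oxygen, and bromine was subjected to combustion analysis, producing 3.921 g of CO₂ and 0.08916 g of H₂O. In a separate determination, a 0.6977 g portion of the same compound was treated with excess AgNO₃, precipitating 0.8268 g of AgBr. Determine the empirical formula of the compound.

C9HBr2O3

mol C = 3.921 g CO₂ ÷ 44.009 g/mol = 0.089095 mol
mol H = 2 × 0.08916 g H₂O ÷ 18.015 g/mol = 0.0098984 mol
From the AgBr data: mol Br per gram of compound = (0.8268 ÷ 187.772) ÷ 0.6977 = 0.0063110 mol/g, so in the 3.137 g combustion sample mol Br = 0.019798 mol
mass O = 3.137 − (1.0701 + 0.0099776 + 1.5819) = 0.47498 g → mol O = 0.47498 ÷ 15.999 = 0.029688 mol
Divide by the smallest (0.0098984 mol): C 9.001, H 1.000, Br 2.000, O 2.999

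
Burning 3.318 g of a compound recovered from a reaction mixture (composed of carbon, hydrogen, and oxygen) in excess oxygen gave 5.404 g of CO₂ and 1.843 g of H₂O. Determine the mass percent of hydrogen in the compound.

6.22%

mol C = 5.404 g CO₂ ÷ 44.009 g/mol = 0.12279 mol
mol H = 2 × 1.843 g H₂O ÷ 18.015 g/mol = 0.20461 mol
mass O = 3.318 − (1.4749 + 0.20624) = 1.6369 g → mol O = 1.6369 ÷ 15.999 = 0.10231 mol
mass % H = 0.20624 g ÷ 3.318 g × 100%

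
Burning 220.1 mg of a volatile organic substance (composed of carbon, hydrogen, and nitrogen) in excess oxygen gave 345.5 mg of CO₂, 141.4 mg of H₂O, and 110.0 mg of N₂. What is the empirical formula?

mol C = 0.3455 g CO₂ ÷ 44.009 g/mol = 0.0078507 mol
mol H = 2 × 0.1414 g H₂O ÷ 18.015 g/mol = 0.015698 mol
mol N = 2 × 0.1100 g N₂ ÷ 28.014 g/mol = 0.0078532 mol
Divide by the smallest (0.0078507 mol): C 1.000, H 2.000, N 1.000

CH2N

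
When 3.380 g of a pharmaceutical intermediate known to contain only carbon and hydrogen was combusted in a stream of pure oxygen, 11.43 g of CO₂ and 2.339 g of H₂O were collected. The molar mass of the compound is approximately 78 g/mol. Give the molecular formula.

mol C = 11.43 g CO₂ ÷ 44.009 g/mol = 0.25972 mol
mol H = 2 × 2.339 g H₂O ÷ 18.015 g/mol = 0.25967 mol
Divide by the smallest (0.25967 mol): C 1.000, H 1.000
Empirical formula: CH
Empirical-formula mass = 13.02 g/mol; 78 ÷ 13.02 ≈ 6, so the molecular formula is C6H6.

C6H6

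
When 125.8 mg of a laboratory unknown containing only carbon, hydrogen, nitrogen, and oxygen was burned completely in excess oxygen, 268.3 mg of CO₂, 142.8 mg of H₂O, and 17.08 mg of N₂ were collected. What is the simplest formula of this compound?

C5H13NO

mol C = 0.2683 g CO₂ ÷ 44.009 g/mol = 0.0060965 mol
mol H = 2 × 0.1428 g H₂O ÷ 18.015 g/mol = 0.015853 mol
mol N = 2 × 0.01708 g N₂ ÷ 28.014 g/mol = 0.0012194 mol
mass O = 0.1258 − (0.073225 + 0.015980 + 0.017080) = 0.019515 g → mol O = 0.019515 ÷ 15.999 = 0.0012198 mol
Divide by the smallest (0.0012194 mol): C 5.000, H 13.001, N 1.000, O 1.000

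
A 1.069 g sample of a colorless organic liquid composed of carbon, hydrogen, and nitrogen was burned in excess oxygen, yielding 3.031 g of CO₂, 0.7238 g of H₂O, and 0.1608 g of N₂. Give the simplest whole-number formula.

mol C = 3.031 g CO₂ ÷ 44.009 g/mol = 0.068872 mol
mol H = 2 × 0.7238 g H₂O ÷ 18.015 g/mol = 0.080355 mol
mol N = 2 × 0.1608 g N₂ ÷ 28.014 g/mol = 0.011480 mol
Divide by the smallest (0.011480 mol): C 5.999, H 7.000, N 1.000

C6H7N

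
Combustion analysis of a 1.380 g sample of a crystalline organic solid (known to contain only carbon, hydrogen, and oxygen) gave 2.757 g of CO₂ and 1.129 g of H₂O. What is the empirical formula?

mol C = 2.757 g CO₂ ÷ 44.009 g/mol = 0.062646 mol
mol H = 2 × 1.129 g H₂O ÷ 18.015 g/mol = 0.12534 mol
mass O = 1.380 − (0.75244 + 0.12634) = 0.50121 g → mol O = 0.50121 ÷ 15.999 = 0.031328 mol
Divide by the smallest (0.031328 mol): C 2.000, H 4.001, O 1.000

C2H4O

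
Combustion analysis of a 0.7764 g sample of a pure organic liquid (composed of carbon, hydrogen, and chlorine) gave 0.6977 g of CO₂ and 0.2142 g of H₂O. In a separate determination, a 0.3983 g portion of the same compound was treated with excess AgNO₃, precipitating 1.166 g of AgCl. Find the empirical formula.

C2H3Cl2

mol C = 0.6977 g CO₂ ÷ 44.009 g/mol = 0.015854 mol
mol H = 2 × 0.2142 g H₂O ÷ 18.015 g/mol = 0.023780 mol
From the AgCl data: mol Cl per gram of compound = (1.166 ÷ 143.318) ÷ 0.3983 = 0.020426 mol/g, so in the 0.7764 g combustion sample mol Cl = 0.015859 mol
Divide by the smallest (0.015854 mol): C 1.000, H 1.500, Cl 1.000
Multiplying each by 2 gives whole numbers: C 2.00, H 3.00, Cl 2.00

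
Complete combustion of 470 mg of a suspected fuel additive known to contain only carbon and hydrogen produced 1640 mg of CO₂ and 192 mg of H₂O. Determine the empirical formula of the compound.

mol C = 1.64 g CO₂ ÷ 44.009 g/mol = 0.03727 mol
mol H = 2 × 0.192 g H₂O ÷ 18.015 g/mol = 0.02132 mol
Divide by the smallest (0.02132 mol): C 1.748, H 1.000
Multiplying each by 4 gives whole numbers: C 6.99, H 4.00

C7H4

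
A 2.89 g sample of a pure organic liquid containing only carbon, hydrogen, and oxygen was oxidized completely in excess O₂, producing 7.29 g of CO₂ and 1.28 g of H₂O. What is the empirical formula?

mol C = 7.29 g CO₂ ÷ 44.009 g/mol = 0.1656 mol
mol H = 2 × 1.28 g H₂O ÷ 18.015 g/mol = 0.1421 mol
mass O = 2.89 − (1.990 + 0.1432) = 0.7572 g → mol O = 0.7572 ÷ 15.999 = 0.04733 mol
Divide by the smallest (0.04733 mol): C 3.500, H 3.003, O 1.000
Multiplying each by 2 gives whole numbers: C 7.00, H 6.01, O 2.00

C7H6O2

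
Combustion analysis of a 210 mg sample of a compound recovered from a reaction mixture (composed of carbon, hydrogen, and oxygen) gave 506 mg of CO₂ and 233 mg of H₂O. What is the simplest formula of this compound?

C4H9O

mol C = 0.506 g CO₂ ÷ 44.009 g/mol = 0.01150 mol
mol H = 2 × 0.233 g H₂O ÷ 18.015 g/mol = 0.02587 mol
mass O = 0.210 − (0.1381 + 0.02607) = 0.04583 g → mol O = 0.04583 ÷ 15.999 = 0.002864 mol
Divide by the smallest (0.002864 mol): C 4.014, H 9.031, O 1.000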